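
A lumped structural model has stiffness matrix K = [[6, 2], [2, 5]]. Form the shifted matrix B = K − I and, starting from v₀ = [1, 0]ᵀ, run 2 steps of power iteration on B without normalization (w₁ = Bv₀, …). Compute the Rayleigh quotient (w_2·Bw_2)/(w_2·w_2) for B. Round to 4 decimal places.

B = K − I has rows (5, 2); (2, 4)
w1 = Bv₀ = (5, 2)
w2 = Bw1 = (29, 18)
Bw2 = (181, 130)
w2·Bw2 = 7589; w2·w2 = 1165; μ ≈ 7589/1165 = 6.5142

μ ≈ 6.5142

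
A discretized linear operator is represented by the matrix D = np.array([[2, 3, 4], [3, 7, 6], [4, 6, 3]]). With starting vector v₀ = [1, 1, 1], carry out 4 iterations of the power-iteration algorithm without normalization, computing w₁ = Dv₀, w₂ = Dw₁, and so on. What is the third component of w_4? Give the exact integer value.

30539

w1 = Dv₀ = (2·1 + 3·1 + 4·1; 3·1 + 7·1 + 6·1; 4·1 + 6·1 + 3·1) = (9, 16, 13)
w2 = Dw1 = (2·9 + 3·16 + 4·13; 3·9 + 7·16 + 6·13; 4·9 + 6·16 + 3·13) = (118, 217, 171)
w3 = Dw2 = (1571, 2899, 2287)
w4 = Dw3 = (20987, 38728, 30539)
The requested component of w4 is 30539.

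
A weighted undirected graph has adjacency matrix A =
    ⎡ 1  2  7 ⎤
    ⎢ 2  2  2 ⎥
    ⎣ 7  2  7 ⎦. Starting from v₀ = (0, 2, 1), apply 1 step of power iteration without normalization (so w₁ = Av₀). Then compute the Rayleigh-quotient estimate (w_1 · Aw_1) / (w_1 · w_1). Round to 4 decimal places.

11.7338

w1 = Av₀ = (1·0 + 2·2 + 7·1; 2·0 + 2·2 + 2·1; 7·0 + 2·2 + 7·1) = (11, 6, 11)
Aw1 = (100, 56, 166)
w1·Aw1 = 11·100 + 6·56 + 11·166 = 3262; w1·w1 = 11·11 + 6·6 + 11·11 = 278
λ ≈ 3262/278 = 11.7338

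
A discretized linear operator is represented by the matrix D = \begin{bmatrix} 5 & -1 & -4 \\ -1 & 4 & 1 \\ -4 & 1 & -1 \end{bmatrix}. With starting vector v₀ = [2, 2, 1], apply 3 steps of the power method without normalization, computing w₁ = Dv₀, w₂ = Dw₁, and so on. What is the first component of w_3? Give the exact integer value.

w1 = Dv₀ = (5·2 + (-1)·2 + (-4)·1; (-1)·2 + 4·2 + 1·1; (-4)·2 + 1·2 + (-1)·1) = (4, 7, -7)
w2 = Dw1 = (5·4 + (-1)·7 + (-4)·(-7); (-1)·4 + 4·7 + 1·(-7); (-4)·4 + 1·7 + (-1)·(-7)) = (41, 17, -2)
w3 = Dw2 = (196, 25, -145)
The requested component of w3 is 196.

196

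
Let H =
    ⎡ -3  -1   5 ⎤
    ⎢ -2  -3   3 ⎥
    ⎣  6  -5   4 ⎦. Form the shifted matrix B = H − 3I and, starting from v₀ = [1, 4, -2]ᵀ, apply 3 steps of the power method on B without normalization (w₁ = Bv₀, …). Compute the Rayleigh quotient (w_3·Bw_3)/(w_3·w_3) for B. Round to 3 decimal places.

μ ≈ -5.351

B = H − 3I has rows (-6, -1, 5); (-2, -6, 3); (6, -5, 1)
w1 = Bv₀ = ((-6)·1 + (-1)·4 + 5·(-2); (-2)·1 + (-6)·4 + 3·(-2); 6·1 + (-5)·4 + 1·(-2)) = (-20, -32, -16)
w2 = Bw1 = ((-6)·(-20) + (-1)·(-32) + 5·(-16); (-2)·(-20) + (-6)·(-32) + 3·(-16); 6·(-20) + (-5)·(-32) + 1·(-16)) = (72, 184, 24)
w3 = Bw2 = (-496, -1176, -464)
Bw3 = (1832, 6656, 2440)
w3·Bw3 = -9868288; w3·w3 = 1844288; μ ≈ -9868288/1844288 = -5.351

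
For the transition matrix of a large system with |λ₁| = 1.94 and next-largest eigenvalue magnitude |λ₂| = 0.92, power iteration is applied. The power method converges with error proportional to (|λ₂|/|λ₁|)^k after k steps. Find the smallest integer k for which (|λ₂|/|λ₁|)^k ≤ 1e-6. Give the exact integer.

|λ₂/λ₁| = 0.92/1.94 = 0.47423
Need k ≥ ln(1e-6) / ln(0.47423) = -13.8155 / -0.7461 ≈ 18.518
Smallest integer k satisfying the bound: 19

19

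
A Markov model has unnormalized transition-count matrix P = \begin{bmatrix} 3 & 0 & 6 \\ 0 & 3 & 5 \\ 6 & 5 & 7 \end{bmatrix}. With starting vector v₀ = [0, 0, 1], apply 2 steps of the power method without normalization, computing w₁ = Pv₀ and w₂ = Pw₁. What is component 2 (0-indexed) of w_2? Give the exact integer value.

w1 = Pv₀ = (3·0 + 0·0 + 6·1; 0·0 + 3·0 + 5·1; 6·0 + 5·0 + 7·1) = (6, 5, 7)
w2 = Pw1 = (3·6 + 0·5 + 6·7; 0·6 + 3·5 + 5·7; 6·6 + 5·5 + 7·7) = (60, 50, 110)
The requested component of w2 is 110.

110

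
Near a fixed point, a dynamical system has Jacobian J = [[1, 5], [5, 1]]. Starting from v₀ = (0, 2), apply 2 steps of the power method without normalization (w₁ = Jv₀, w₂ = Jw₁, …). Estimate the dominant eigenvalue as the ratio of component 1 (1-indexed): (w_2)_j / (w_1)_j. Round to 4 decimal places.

w1 = Jv₀ = (1·0 + 5·2; 5·0 + 1·2) = (10, 2)
w2 = Jw1 = (1·10 + 5·2; 5·10 + 1·2) = (20, 52)
Ratio at component: 20 / 10 = 2.0000

2.0000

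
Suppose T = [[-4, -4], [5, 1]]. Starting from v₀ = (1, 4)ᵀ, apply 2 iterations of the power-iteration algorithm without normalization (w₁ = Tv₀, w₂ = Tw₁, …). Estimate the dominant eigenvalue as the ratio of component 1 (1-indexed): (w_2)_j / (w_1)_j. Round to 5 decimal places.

λ ≈ -2.20000

w1 = Tv₀ = ((-4)·1 + (-4)·4; 5·1 + 1·4) = (-20, 9)
w2 = Tw1 = ((-4)·(-20) + (-4)·9; 5·(-20) + 1·9) = (44, -91)
Ratio at component: 44 / -20 = -2.20000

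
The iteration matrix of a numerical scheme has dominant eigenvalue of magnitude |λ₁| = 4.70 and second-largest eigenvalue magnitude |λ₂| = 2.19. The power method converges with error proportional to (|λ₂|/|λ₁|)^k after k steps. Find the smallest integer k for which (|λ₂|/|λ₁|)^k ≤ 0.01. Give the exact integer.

|λ₂/λ₁| = 2.19/4.70 = 0.46596
Need k ≥ ln(0.01) / ln(0.46596) = -4.6052 / -0.7637 ≈ 6.030
Smallest integer k satisfying the bound: 7

7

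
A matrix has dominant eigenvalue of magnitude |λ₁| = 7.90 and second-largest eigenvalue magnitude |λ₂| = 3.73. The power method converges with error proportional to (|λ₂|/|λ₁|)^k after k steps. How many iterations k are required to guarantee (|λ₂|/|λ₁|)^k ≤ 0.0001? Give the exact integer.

|λ₂/λ₁| = 3.73/7.90 = 0.47215
Need k ≥ ln(0.0001) / ln(0.47215) = -9.2103 / -0.7505 ≈ 12.273
Smallest integer k satisfying the bound: 13

13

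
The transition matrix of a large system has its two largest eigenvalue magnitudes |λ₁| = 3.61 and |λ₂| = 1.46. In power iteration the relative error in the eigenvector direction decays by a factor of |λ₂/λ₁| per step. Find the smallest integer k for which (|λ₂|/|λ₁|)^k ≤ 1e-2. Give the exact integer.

|λ₂/λ₁| = 1.46/3.61 = 0.40443
Need k ≥ ln(1e-2) / ln(0.40443) = -4.6052 / -0.9053 ≈ 5.087
Smallest integer k satisfying the bound: 6

6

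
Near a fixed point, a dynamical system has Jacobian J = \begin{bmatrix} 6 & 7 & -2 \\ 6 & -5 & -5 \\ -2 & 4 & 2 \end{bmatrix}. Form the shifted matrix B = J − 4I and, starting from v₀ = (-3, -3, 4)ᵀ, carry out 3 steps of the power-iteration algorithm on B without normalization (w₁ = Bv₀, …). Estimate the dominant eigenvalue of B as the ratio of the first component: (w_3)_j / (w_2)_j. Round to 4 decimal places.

B = J − 4I has rows (2, 7, -2); (6, -9, -5); (-2, 4, -2)
w1 = Bv₀ = (2·(-3) + 7·(-3) + (-2)·4; 6·(-3) + (-9)·(-3) + (-5)·4; (-2)·(-3) + 4·(-3) + (-2)·4) = (-35, -11, -14)
w2 = Bw1 = (2·(-35) + 7·(-11) + (-2)·(-14); 6·(-35) + (-9)·(-11) + (-5)·(-14); (-2)·(-35) + 4·(-11) + (-2)·(-14)) = (-119, -41, 54)
w3 = Bw2 = (-633, -615, -34)
Ratio: -633/-119 = 5.3193

μ ≈ 5.3193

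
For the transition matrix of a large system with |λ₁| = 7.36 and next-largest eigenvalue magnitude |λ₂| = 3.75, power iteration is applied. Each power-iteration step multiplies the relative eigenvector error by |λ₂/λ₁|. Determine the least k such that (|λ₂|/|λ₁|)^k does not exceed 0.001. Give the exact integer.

11

|λ₂/λ₁| = 3.75/7.36 = 0.50951
Need k ≥ ln(0.001) / ln(0.50951) = -6.9078 / -0.6743 ≈ 10.244
Smallest integer k satisfying the bound: 11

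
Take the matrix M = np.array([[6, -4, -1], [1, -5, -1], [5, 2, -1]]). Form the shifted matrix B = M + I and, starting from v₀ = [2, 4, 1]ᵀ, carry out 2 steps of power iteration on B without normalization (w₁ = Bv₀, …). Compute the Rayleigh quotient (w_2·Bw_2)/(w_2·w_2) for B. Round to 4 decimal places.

μ ≈ -2.7562

B = M + I has rows (7, -4, -1); (1, -4, -1); (5, 2, 0)
w1 = Bv₀ = (-3, -15, 18)
w2 = Bw1 = (21, 39, -45)
Bw2 = (36, -90, 183)
w2·Bw2 = -10989; w2·w2 = 3987; μ ≈ -10989/3987 = -2.7562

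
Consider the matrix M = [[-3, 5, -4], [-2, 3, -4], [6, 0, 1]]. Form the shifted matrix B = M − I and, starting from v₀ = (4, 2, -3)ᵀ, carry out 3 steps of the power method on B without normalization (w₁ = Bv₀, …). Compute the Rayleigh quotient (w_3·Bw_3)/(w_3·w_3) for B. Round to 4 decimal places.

-0.5098

B = M − I has rows (-4, 5, -4); (-2, 2, -4); (6, 0, 0)
w1 = Bv₀ = (6, 8, 24)
w2 = Bw1 = (-80, -92, 36)
w3 = Bw2 = (-284, -168, -480)
Bw3 = (2216, 2152, -1704)
w3·Bw3 = -172960; w3·w3 = 339280; μ ≈ -172960/339280 = -0.5098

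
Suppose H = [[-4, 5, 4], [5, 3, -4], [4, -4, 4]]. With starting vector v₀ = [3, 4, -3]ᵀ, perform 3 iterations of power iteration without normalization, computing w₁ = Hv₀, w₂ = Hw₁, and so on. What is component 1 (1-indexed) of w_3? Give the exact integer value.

-727

w1 = Hv₀ = ((-4)·3 + 5·4 + 4·(-3); 5·3 + 3·4 + (-4)·(-3); 4·3 + (-4)·4 + 4·(-3)) = (-4, 39, -16)
w2 = Hw1 = ((-4)·(-4) + 5·39 + 4·(-16); 5·(-4) + 3·39 + (-4)·(-16); 4·(-4) + (-4)·39 + 4·(-16)) = (147, 161, -236)
w3 = Hw2 = (-727, 2162, -1000)
The requested component of w3 is -727.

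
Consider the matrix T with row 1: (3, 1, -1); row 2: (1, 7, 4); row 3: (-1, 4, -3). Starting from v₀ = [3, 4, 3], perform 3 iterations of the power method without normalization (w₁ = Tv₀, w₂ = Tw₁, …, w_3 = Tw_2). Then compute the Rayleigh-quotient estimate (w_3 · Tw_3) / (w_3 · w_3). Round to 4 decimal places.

w1 = Tv₀ = (10, 43, 4)
w2 = Tw1 = (69, 327, 150)
w3 = Tw2 = (384, 2958, 789)
Tw3 = (3321, 24246, 9081)
w3·Tw3 = 384·3321 + 2958·24246 + 789·9081 = 80159841; w3·w3 = 384·384 + 2958·2958 + 789·789 = 9519741
λ ≈ 80159841/9519741 = 8.4204

λ ≈ 8.4204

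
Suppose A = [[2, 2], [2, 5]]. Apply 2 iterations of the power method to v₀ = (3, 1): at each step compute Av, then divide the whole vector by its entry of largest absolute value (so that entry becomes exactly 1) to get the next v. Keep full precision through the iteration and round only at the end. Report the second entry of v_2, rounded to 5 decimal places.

1.00000

Av0 = (8.000000, 11.000000); divide by 11.000000 → v1 = (0.727273, 1.000000)
Av1 = (3.454545, 6.454545); divide by 6.454545 → v2 = (0.535211, 1.000000)
Requested entry of v2: 71/71 = 1.00000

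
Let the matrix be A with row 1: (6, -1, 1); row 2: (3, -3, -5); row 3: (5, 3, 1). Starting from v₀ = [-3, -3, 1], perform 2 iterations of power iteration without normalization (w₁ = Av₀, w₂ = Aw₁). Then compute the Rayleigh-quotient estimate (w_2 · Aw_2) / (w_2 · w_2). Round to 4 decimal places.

3.9584

w1 = Av₀ = (6·(-3) + (-1)·(-3) + 1·1; 3·(-3) + (-3)·(-3) + (-5)·1; 5·(-3) + 3·(-3) + 1·1) = (-14, -5, -23)
w2 = Aw1 = (6·(-14) + (-1)·(-5) + 1·(-23); 3·(-14) + (-3)·(-5) + (-5)·(-23); 5·(-14) + 3·(-5) + 1·(-23)) = (-102, 88, -108)
Aw2 = (-808, -30, -354)
w2·Aw2 = (-102)·(-808) + 88·(-30) + (-108)·(-354) = 118008; w2·w2 = (-102)·(-102) + 88·88 + (-108)·(-108) = 29812
λ ≈ 118008/29812 = 3.9584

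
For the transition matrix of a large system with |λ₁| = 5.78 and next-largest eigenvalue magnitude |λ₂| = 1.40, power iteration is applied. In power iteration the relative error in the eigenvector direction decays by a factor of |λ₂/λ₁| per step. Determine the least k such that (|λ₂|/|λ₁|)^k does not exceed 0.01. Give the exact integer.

4

|λ₂/λ₁| = 1.40/5.78 = 0.24221
Need k ≥ ln(0.01) / ln(0.24221) = -4.6052 / -1.4179 ≈ 3.248
Smallest integer k satisfying the bound: 4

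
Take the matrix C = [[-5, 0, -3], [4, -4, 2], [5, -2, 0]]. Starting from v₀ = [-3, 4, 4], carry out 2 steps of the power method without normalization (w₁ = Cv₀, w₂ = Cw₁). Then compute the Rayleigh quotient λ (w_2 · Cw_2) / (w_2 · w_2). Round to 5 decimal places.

w1 = Cv₀ = (3, -20, -23)
w2 = Cw1 = (54, 46, 55)
Cw2 = (-435, 142, 178)
w2·Cw2 = 54·(-435) + 46·142 + 55·178 = -7168; w2·w2 = 54·54 + 46·46 + 55·55 = 8057
λ ≈ -7168/8057 = -0.88966

-0.88966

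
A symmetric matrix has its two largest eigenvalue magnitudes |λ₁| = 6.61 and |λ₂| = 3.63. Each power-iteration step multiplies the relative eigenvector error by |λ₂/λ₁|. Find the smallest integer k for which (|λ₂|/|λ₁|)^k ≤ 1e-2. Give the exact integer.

8

|λ₂/λ₁| = 3.63/6.61 = 0.54917
Need k ≥ ln(1e-2) / ln(0.54917) = -4.6052 / -0.5994 ≈ 7.684
Smallest integer k satisfying the bound: 8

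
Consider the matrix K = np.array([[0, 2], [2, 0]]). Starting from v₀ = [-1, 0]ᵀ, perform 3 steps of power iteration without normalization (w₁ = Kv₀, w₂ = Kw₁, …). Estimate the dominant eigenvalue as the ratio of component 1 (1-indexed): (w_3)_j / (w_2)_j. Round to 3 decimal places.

0.000

w1 = Kv₀ = (0, -2)
w2 = Kw1 = (-4, 0)
w3 = Kw2 = (0, -8)
Ratio at component: 0 / -4 = 0.000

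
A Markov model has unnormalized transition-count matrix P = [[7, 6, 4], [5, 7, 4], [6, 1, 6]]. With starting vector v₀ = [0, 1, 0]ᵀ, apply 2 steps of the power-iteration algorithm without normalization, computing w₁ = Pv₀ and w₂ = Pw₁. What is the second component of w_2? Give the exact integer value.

83

w1 = Pv₀ = (6, 7, 1)
w2 = Pw1 = (88, 83, 49)
The requested component of w2 is 83.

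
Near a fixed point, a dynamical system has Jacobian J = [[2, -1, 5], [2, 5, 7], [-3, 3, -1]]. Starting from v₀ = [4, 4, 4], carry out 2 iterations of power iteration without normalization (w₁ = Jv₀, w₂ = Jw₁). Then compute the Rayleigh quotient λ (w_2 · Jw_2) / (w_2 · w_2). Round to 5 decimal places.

7.21908

w1 = Jv₀ = (24, 56, -4)
w2 = Jw1 = (-28, 300, 100)
Jw2 = (144, 2144, 884)
w2·Jw2 = (-28)·144 + 300·2144 + 100·884 = 727568; w2·w2 = (-28)·(-28) + 300·300 + 100·100 = 100784
λ ≈ 727568/100784 = 7.21908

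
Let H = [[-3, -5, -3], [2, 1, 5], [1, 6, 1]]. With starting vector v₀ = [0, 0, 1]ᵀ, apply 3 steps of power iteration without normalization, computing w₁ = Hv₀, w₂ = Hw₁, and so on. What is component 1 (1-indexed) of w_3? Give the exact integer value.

w1 = Hv₀ = (-3, 5, 1)
w2 = Hw1 = (-19, 4, 28)
w3 = Hw2 = (-47, 106, 33)
The requested component of w3 is -47.

-47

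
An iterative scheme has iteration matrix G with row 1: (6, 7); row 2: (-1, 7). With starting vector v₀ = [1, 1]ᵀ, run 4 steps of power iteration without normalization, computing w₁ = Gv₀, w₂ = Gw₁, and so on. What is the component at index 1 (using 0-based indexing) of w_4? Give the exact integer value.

-342

w1 = Gv₀ = (13, 6)
w2 = Gw1 = (120, 29)
w3 = Gw2 = (923, 83)
w4 = Gw3 = (6119, -342)
The requested component of w4 is -342.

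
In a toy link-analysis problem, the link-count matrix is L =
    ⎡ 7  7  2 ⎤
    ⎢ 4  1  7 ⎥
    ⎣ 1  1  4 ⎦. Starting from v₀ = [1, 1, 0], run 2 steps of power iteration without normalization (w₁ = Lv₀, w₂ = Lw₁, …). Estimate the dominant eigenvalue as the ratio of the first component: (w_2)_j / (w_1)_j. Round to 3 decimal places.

λ ≈ 9.786

w1 = Lv₀ = (14, 5, 2)
w2 = Lw1 = (137, 75, 27)
Ratio at component: 137 / 14 = 9.786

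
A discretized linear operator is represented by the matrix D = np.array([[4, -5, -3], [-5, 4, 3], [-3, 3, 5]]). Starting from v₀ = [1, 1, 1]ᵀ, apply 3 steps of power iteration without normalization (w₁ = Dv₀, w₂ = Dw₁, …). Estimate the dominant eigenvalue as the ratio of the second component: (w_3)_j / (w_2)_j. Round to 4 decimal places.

w1 = Dv₀ = (-4, 2, 5)
w2 = Dw1 = (-41, 43, 43)
w3 = Dw2 = (-508, 506, 467)
Ratio at component: 506 / 43 = 11.7674

11.7674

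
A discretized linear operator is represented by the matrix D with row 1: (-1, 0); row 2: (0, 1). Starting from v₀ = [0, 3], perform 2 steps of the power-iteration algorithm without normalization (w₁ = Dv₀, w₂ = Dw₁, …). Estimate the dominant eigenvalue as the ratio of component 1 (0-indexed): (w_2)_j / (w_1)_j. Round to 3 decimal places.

1.000

w1 = Dv₀ = ((-1)·0 + 0·3; 0·0 + 1·3) = (0, 3)
w2 = Dw1 = ((-1)·0 + 0·3; 0·0 + 1·3) = (0, 3)
Ratio at component: 3 / 3 = 1.000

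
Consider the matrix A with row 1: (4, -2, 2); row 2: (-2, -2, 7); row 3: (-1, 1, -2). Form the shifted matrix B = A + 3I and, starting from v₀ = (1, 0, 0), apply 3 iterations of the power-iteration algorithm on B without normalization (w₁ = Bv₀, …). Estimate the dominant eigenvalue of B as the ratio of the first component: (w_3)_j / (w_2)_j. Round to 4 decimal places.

μ ≈ 7.5098

B = A + 3I has rows (7, -2, 2); (-2, 1, 7); (-1, 1, 1)
w1 = Bv₀ = (7·1 + (-2)·0 + 2·0; (-2)·1 + 1·0 + 7·0; (-1)·1 + 1·0 + 1·0) = (7, -2, -1)
w2 = Bw1 = (7·7 + (-2)·(-2) + 2·(-1); (-2)·7 + 1·(-2) + 7·(-1); (-1)·7 + 1·(-2) + 1·(-1)) = (51, -23, -10)
w3 = Bw2 = (383, -195, -84)
Ratio: 383/51 = 7.5098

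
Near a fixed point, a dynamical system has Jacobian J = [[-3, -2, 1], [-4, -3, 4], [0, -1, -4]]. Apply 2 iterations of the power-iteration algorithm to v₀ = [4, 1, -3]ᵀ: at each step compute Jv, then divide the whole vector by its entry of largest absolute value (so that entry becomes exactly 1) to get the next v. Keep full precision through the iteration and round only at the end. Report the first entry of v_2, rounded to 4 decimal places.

0.6049

Jv0 = (-17.00000, -31.00000, 11.00000); divide by -31.00000 → v1 = (0.54839, 1.00000, -0.35484)
Jv1 = (-4.00000, -6.61290, 0.41935); divide by -6.61290 → v2 = (0.60488, 1.00000, -0.06341)
Requested entry of v2: 124/205 = 0.6049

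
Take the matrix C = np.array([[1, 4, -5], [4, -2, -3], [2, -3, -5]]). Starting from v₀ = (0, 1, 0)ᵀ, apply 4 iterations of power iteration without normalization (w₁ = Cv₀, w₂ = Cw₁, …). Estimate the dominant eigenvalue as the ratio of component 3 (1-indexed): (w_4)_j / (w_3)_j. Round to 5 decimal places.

w1 = Cv₀ = (1·0 + 4·1 + (-5)·0; 4·0 + (-2)·1 + (-3)·0; 2·0 + (-3)·1 + (-5)·0) = (4, -2, -3)
w2 = Cw1 = (1·4 + 4·(-2) + (-5)·(-3); 4·4 + (-2)·(-2) + (-3)·(-3); 2·4 + (-3)·(-2) + (-5)·(-3)) = (11, 29, 29)
w3 = Cw2 = (-18, -101, -210)
w4 = Cw3 = (628, 760, 1317)
Ratio at component: 1317 / -210 = -6.27143

-6.27143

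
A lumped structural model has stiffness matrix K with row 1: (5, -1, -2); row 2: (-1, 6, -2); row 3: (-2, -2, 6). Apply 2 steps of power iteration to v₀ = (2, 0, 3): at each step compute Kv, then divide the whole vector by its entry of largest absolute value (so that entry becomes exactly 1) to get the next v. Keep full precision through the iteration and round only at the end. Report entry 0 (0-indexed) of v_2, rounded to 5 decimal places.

Kv0 = (4.000000, -8.000000, 14.000000); divide by 14.000000 → v1 = (0.285714, -0.571429, 1.000000)
Kv1 = (0.000000, -5.714286, 6.571429); divide by 6.571429 → v2 = (0.000000, -0.869565, 1.000000)
Requested entry of v2: 0/92 = 0.00000

0.00000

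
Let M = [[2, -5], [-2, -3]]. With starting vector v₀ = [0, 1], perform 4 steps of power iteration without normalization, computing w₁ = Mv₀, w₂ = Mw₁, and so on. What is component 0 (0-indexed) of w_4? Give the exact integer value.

w1 = Mv₀ = (2·0 + (-5)·1; (-2)·0 + (-3)·1) = (-5, -3)
w2 = Mw1 = (2·(-5) + (-5)·(-3); (-2)·(-5) + (-3)·(-3)) = (5, 19)
w3 = Mw2 = (-85, -67)
w4 = Mw3 = (165, 371)
The requested component of w4 is 165.

165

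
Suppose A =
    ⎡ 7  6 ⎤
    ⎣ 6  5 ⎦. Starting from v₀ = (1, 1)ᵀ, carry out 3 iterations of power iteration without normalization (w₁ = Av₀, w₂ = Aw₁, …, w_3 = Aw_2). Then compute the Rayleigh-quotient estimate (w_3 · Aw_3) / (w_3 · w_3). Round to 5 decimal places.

w1 = Av₀ = (13, 11)
w2 = Aw1 = (157, 133)
w3 = Aw2 = (1897, 1607)
Aw3 = (22921, 19417)
w3·Aw3 = 1897·22921 + 1607·19417 = 74684256; w3·w3 = 1897·1897 + 1607·1607 = 6181058
λ ≈ 74684256/6181058 = 12.08276

12.08276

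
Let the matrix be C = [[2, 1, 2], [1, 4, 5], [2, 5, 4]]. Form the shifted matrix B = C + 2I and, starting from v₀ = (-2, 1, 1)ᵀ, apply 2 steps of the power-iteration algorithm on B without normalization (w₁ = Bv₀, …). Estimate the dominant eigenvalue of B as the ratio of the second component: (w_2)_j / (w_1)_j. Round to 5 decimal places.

B = C + 2I has rows (4, 1, 2); (1, 6, 5); (2, 5, 6)
w1 = Bv₀ = (-5, 9, 7)
w2 = Bw1 = (3, 84, 77)
Ratio: 84/9 = 9.33333

μ ≈ 9.33333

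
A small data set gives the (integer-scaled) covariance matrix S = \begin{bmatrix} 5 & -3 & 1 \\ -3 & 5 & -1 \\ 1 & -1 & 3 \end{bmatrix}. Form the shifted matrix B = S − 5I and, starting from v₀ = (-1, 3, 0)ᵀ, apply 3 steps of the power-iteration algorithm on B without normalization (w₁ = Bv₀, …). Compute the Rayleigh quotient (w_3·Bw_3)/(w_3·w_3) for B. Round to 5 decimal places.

2.58993

B = S − 5I has rows (0, -3, 1); (-3, 0, -1); (1, -1, -2)
w1 = Bv₀ = (-9, 3, -4)
w2 = Bw1 = (-13, 31, -4)
w3 = Bw2 = (-97, 43, -36)
Bw3 = (-165, 327, -68)
w3·Bw3 = 32514; w3·w3 = 12554; μ ≈ 32514/12554 = 2.58993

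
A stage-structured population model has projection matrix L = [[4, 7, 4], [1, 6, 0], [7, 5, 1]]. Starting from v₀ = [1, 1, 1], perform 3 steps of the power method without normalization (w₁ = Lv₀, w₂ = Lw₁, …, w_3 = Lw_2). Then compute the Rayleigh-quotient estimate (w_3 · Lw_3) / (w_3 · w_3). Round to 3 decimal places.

λ ≈ 9.926

w1 = Lv₀ = (4·1 + 7·1 + 4·1; 1·1 + 6·1 + 0·1; 7·1 + 5·1 + 1·1) = (15, 7, 13)
w2 = Lw1 = (4·15 + 7·7 + 4·13; 1·15 + 6·7 + 0·13; 7·15 + 5·7 + 1·13) = (161, 57, 153)
w3 = Lw2 = (1655, 503, 1565)
Lw3 = (16401, 4673, 15665)
w3·Lw3 = 1655·16401 + 503·4673 + 1565·15665 = 54009899; w3·w3 = 1655·1655 + 503·503 + 1565·1565 = 5441259
λ ≈ 54009899/5441259 = 9.926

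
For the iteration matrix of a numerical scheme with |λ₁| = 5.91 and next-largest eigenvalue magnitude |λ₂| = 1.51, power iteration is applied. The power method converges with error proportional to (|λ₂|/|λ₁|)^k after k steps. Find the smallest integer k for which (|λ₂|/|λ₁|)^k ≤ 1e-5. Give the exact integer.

9

|λ₂/λ₁| = 1.51/5.91 = 0.25550
Need k ≥ ln(1e-5) / ln(0.25550) = -11.5129 / -1.3645 ≈ 8.437
Smallest integer k satisfying the bound: 9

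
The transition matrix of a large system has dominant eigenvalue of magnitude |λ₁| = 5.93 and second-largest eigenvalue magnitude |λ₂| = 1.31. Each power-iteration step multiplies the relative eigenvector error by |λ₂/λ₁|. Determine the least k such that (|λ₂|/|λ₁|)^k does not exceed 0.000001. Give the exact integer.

10

|λ₂/λ₁| = 1.31/5.93 = 0.22091
Need k ≥ ln(0.000001) / ln(0.22091) = -13.8155 / -1.5100 ≈ 9.149
Smallest integer k satisfying the bound: 10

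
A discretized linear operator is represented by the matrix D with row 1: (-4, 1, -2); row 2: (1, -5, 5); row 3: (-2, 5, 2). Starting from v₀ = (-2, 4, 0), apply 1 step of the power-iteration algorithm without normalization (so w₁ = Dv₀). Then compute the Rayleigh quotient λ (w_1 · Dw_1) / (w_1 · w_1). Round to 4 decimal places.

λ ≈ -7.3123

w1 = Dv₀ = (12, -22, 24)
Dw1 = (-118, 242, -86)
w1·Dw1 = 12·(-118) + (-22)·242 + 24·(-86) = -8804; w1·w1 = 12·12 + (-22)·(-22) + 24·24 = 1204
λ ≈ -8804/1204 = -7.3123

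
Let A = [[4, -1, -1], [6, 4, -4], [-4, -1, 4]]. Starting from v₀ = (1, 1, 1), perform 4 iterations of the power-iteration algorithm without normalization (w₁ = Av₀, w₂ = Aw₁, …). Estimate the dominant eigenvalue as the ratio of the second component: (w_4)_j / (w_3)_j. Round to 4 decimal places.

w1 = Av₀ = (4·1 + (-1)·1 + (-1)·1; 6·1 + 4·1 + (-4)·1; (-4)·1 + (-1)·1 + 4·1) = (2, 6, -1)
w2 = Aw1 = (4·2 + (-1)·6 + (-1)·(-1); 6·2 + 4·6 + (-4)·(-1); (-4)·2 + (-1)·6 + 4·(-1)) = (3, 40, -18)
w3 = Aw2 = (-10, 250, -124)
w4 = Aw3 = (-166, 1436, -706)
Ratio at component: 1436 / 250 = 5.7440

λ ≈ 5.7440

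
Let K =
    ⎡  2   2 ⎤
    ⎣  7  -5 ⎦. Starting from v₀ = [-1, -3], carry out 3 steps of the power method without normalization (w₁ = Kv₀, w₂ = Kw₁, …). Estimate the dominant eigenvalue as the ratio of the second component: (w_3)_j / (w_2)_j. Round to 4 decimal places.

w1 = Kv₀ = (2·(-1) + 2·(-3); 7·(-1) + (-5)·(-3)) = (-8, 8)
w2 = Kw1 = (2·(-8) + 2·8; 7·(-8) + (-5)·8) = (0, -96)
w3 = Kw2 = (-192, 480)
Ratio at component: 480 / -96 = -5.0000

-5.0000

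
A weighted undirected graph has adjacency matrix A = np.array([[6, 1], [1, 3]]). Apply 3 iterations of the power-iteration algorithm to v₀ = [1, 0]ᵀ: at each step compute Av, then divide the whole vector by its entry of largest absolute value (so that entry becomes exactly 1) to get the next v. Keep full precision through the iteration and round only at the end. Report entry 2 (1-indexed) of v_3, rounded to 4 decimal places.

Av0 = (6.00000, 1.00000); divide by 6.00000 → v1 = (1.00000, 0.16667)
Av1 = (6.16667, 1.50000); divide by 6.16667 → v2 = (1.00000, 0.24324)
Av2 = (6.24324, 1.72973); divide by 6.24324 → v3 = (1.00000, 0.27706)
Requested entry of v3: 64/231 = 0.2771

0.2771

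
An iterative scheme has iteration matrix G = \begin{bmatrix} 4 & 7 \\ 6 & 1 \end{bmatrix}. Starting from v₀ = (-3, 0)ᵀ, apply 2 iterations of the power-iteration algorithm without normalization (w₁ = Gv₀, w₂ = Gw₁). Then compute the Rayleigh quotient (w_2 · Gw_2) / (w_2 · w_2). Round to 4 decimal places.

8.6717

w1 = Gv₀ = (4·(-3) + 7·0; 6·(-3) + 1·0) = (-12, -18)
w2 = Gw1 = (4·(-12) + 7·(-18); 6·(-12) + 1·(-18)) = (-174, -90)
Gw2 = (-1326, -1134)
w2·Gw2 = (-174)·(-1326) + (-90)·(-1134) = 332784; w2·w2 = (-174)·(-174) + (-90)·(-90) = 38376
λ ≈ 332784/38376 = 8.6717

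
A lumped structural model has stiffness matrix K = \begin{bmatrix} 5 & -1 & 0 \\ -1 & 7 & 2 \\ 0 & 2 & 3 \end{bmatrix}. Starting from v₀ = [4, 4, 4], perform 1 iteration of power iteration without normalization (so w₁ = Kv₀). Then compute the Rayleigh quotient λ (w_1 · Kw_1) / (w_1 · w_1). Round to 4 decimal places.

w1 = Kv₀ = (5·4 + (-1)·4 + 0·4; (-1)·4 + 7·4 + 2·4; 0·4 + 2·4 + 3·4) = (16, 32, 20)
Kw1 = (48, 248, 124)
w1·Kw1 = 16·48 + 32·248 + 20·124 = 11184; w1·w1 = 16·16 + 32·32 + 20·20 = 1680
λ ≈ 11184/1680 = 6.6571

λ ≈ 6.6571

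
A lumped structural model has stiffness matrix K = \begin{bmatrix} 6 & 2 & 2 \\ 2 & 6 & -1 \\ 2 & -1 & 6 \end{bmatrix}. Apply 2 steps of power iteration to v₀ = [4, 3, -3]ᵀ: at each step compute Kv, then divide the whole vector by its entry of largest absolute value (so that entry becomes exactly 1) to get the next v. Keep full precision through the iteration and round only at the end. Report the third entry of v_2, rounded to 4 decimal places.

-0.2511

Kv0 = (24.00000, 29.00000, -13.00000); divide by 29.00000 → v1 = (0.82759, 1.00000, -0.44828)
Kv1 = (6.06897, 8.10345, -2.03448); divide by 8.10345 → v2 = (0.74894, 1.00000, -0.25106)
Requested entry of v2: -59/235 = -0.2511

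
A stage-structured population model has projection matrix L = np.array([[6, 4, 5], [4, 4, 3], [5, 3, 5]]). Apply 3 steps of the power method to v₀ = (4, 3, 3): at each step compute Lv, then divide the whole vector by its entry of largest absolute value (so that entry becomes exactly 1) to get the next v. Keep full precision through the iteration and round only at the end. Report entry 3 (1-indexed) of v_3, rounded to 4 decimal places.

Lv0 = (51.00000, 37.00000, 44.00000); divide by 51.00000 → v1 = (1.00000, 0.72549, 0.86275)
Lv1 = (13.21569, 9.49020, 11.49020); divide by 13.21569 → v2 = (1.00000, 0.71810, 0.86944)
Lv2 = (13.21958, 9.48071, 11.50148); divide by 13.21958 → v3 = (1.00000, 0.71717, 0.87003)
Requested entry of v3: 7752/8910 = 0.8700

0.8700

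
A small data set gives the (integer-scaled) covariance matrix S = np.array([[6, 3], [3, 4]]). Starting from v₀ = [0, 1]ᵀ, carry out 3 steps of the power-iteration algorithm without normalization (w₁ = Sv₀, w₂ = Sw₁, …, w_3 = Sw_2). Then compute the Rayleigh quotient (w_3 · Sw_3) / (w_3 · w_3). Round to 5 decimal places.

w1 = Sv₀ = (6·0 + 3·1; 3·0 + 4·1) = (3, 4)
w2 = Sw1 = (6·3 + 3·4; 3·3 + 4·4) = (30, 25)
w3 = Sw2 = (255, 190)
Sw3 = (2100, 1525)
w3·Sw3 = 255·2100 + 190·1525 = 825250; w3·w3 = 255·255 + 190·190 = 101125
λ ≈ 825250/101125 = 8.16069

8.16069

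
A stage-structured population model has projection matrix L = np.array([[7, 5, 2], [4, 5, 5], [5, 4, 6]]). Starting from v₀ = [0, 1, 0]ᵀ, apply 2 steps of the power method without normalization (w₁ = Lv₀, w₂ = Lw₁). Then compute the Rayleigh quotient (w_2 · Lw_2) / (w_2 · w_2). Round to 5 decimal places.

14.33123

w1 = Lv₀ = (7·0 + 5·1 + 2·0; 4·0 + 5·1 + 5·0; 5·0 + 4·1 + 6·0) = (5, 5, 4)
w2 = Lw1 = (7·5 + 5·5 + 2·4; 4·5 + 5·5 + 5·4; 5·5 + 4·5 + 6·4) = (68, 65, 69)
Lw2 = (939, 942, 1014)
w2·Lw2 = 68·939 + 65·942 + 69·1014 = 195048; w2·w2 = 68·68 + 65·65 + 69·69 = 13610
λ ≈ 195048/13610 = 14.33123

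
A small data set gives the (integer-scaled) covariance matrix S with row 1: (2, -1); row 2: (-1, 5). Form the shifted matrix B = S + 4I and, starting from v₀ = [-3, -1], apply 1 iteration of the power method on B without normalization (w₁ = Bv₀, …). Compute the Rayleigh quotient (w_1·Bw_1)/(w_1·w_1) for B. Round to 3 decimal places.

B = S + 4I has rows (6, -1); (-1, 9)
w1 = Bv₀ = (6·(-3) + (-1)·(-1); (-1)·(-3) + 9·(-1)) = (-17, -6)
Bw1 = (-96, -37)
w1·Bw1 = 1854; w1·w1 = 325; μ ≈ 1854/325 = 5.705

μ ≈ 5.705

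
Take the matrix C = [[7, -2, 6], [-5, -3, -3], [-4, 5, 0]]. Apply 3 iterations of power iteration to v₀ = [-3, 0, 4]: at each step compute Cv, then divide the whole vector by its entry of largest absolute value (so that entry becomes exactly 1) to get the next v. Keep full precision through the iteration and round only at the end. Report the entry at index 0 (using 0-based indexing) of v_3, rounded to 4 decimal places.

1.0000

Cv0 = (3.00000, 3.00000, 12.00000); divide by 12.00000 → v1 = (0.25000, 0.25000, 1.00000)
Cv1 = (7.25000, -5.00000, 0.25000); divide by 7.25000 → v2 = (1.00000, -0.68966, 0.03448)
Cv2 = (8.58621, -3.03448, -7.44828); divide by 8.58621 → v3 = (1.00000, -0.35341, -0.86747)
Requested entry of v3: 747/747 = 1.0000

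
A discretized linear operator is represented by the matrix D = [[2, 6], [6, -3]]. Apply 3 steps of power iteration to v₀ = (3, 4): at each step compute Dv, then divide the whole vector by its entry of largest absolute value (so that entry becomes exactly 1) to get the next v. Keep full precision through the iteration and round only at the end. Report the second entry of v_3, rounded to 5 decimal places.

0.07732

Dv0 = (30.000000, 6.000000); divide by 30.000000 → v1 = (1.000000, 0.200000)
Dv1 = (3.200000, 5.400000); divide by 5.400000 → v2 = (0.592593, 1.000000)
Dv2 = (7.185185, 0.555556); divide by 7.185185 → v3 = (1.000000, 0.077320)
Requested entry of v3: 90/1164 = 0.07732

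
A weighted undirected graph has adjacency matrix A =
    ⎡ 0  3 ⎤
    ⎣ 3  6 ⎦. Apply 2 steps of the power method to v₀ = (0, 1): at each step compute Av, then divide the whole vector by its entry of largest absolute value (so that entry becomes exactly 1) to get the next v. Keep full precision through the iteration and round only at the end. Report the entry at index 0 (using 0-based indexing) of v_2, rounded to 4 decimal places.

0.4000

Av0 = (3.00000, 6.00000); divide by 6.00000 → v1 = (0.50000, 1.00000)
Av1 = (3.00000, 7.50000); divide by 7.50000 → v2 = (0.40000, 1.00000)
Requested entry of v2: 18/45 = 0.4000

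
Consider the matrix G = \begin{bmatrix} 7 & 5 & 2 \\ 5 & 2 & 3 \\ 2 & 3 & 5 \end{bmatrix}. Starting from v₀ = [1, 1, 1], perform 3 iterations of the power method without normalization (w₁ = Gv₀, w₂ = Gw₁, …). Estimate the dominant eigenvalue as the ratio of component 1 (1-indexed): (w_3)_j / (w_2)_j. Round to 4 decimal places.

w1 = Gv₀ = (7·1 + 5·1 + 2·1; 5·1 + 2·1 + 3·1; 2·1 + 3·1 + 5·1) = (14, 10, 10)
w2 = Gw1 = (7·14 + 5·10 + 2·10; 5·14 + 2·10 + 3·10; 2·14 + 3·10 + 5·10) = (168, 120, 108)
w3 = Gw2 = (1992, 1404, 1236)
Ratio at component: 1992 / 168 = 11.8571

λ ≈ 11.8571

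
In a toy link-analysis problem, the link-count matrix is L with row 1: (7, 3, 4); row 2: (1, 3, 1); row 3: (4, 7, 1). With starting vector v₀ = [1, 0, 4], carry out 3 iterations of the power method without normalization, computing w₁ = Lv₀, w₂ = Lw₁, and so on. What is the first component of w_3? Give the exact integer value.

2134

w1 = Lv₀ = (23, 5, 8)
w2 = Lw1 = (208, 46, 135)
w3 = Lw2 = (2134, 481, 1289)
The requested component of w3 is 2134.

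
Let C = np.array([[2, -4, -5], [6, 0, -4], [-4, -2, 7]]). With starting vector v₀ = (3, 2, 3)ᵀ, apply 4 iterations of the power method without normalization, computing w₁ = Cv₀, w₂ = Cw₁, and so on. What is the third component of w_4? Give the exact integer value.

10747

w1 = Cv₀ = (-17, 6, 5)
w2 = Cw1 = (-83, -122, 91)
w3 = Cw2 = (-133, -862, 1213)
w4 = Cw3 = (-2883, -5650, 10747)
The requested component of w4 is 10747.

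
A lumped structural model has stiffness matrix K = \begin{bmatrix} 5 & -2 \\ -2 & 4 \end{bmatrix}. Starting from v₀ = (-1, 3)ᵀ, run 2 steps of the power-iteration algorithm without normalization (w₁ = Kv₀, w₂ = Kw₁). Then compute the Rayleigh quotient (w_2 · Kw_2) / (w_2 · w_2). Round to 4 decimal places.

w1 = Kv₀ = (-11, 14)
w2 = Kw1 = (-83, 78)
Kw2 = (-571, 478)
w2·Kw2 = (-83)·(-571) + 78·478 = 84677; w2·w2 = (-83)·(-83) + 78·78 = 12973
λ ≈ 84677/12973 = 6.5272

6.5272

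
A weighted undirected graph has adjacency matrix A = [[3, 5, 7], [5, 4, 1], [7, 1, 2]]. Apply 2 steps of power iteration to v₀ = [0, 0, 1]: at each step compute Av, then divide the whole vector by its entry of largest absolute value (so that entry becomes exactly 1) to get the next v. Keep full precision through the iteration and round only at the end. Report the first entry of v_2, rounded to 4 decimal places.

Av0 = (7.00000, 1.00000, 2.00000); divide by 7.00000 → v1 = (1.00000, 0.14286, 0.28571)
Av1 = (5.71429, 5.85714, 7.71429); divide by 7.71429 → v2 = (0.74074, 0.75926, 1.00000)
Requested entry of v2: 40/54 = 0.7407

0.7407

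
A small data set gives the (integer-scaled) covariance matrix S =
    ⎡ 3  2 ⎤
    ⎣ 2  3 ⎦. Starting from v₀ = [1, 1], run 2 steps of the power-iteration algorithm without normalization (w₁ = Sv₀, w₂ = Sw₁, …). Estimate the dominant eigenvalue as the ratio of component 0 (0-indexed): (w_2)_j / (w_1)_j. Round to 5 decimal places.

w1 = Sv₀ = (5, 5)
w2 = Sw1 = (25, 25)
Ratio at component: 25 / 5 = 5.00000

λ ≈ 5.00000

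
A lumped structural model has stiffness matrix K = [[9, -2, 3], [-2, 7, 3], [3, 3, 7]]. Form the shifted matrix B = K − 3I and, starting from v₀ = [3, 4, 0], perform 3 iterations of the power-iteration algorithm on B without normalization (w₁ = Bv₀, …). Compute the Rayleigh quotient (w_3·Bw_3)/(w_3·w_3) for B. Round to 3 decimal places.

7.952

B = K − 3I has rows (6, -2, 3); (-2, 4, 3); (3, 3, 4)
w1 = Bv₀ = (6·3 + (-2)·4 + 3·0; (-2)·3 + 4·4 + 3·0; 3·3 + 3·4 + 4·0) = (10, 10, 21)
w2 = Bw1 = (6·10 + (-2)·10 + 3·21; (-2)·10 + 4·10 + 3·21; 3·10 + 3·10 + 4·21) = (103, 83, 144)
w3 = Bw2 = (884, 558, 1134)
Bw3 = (7590, 3866, 8862)
w3·Bw3 = 18916296; w3·w3 = 2378776; μ ≈ 18916296/2378776 = 7.952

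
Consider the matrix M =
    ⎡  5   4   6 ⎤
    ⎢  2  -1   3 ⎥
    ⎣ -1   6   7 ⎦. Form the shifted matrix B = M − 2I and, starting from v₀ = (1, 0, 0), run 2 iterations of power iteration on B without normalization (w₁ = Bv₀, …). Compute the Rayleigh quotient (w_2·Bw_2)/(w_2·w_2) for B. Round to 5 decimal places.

2.26027

B = M − 2I has rows (3, 4, 6); (2, -3, 3); (-1, 6, 5)
w1 = Bv₀ = (3·1 + 4·0 + 6·0; 2·1 + (-3)·0 + 3·0; (-1)·1 + 6·0 + 5·0) = (3, 2, -1)
w2 = Bw1 = (3·3 + 4·2 + 6·(-1); 2·3 + (-3)·2 + 3·(-1); (-1)·3 + 6·2 + 5·(-1)) = (11, -3, 4)
Bw2 = (45, 43, -9)
w2·Bw2 = 330; w2·w2 = 146; μ ≈ 330/146 = 2.26027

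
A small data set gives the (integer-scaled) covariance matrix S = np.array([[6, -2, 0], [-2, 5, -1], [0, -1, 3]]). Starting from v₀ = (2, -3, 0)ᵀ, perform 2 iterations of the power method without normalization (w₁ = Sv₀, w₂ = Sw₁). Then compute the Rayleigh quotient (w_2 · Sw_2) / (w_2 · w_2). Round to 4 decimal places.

7.6340

w1 = Sv₀ = (18, -19, 3)
w2 = Sw1 = (146, -134, 28)
Sw2 = (1144, -990, 218)
w2·Sw2 = 146·1144 + (-134)·(-990) + 28·218 = 305788; w2·w2 = 146·146 + (-134)·(-134) + 28·28 = 40056
λ ≈ 305788/40056 = 7.6340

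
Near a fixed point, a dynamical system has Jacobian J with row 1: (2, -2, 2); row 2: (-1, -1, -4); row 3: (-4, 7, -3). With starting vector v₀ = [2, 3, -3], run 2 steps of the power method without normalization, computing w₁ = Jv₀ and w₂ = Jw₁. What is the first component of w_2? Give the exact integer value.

w1 = Jv₀ = (2·2 + (-2)·3 + 2·(-3); (-1)·2 + (-1)·3 + (-4)·(-3); (-4)·2 + 7·3 + (-3)·(-3)) = (-8, 7, 22)
w2 = Jw1 = (2·(-8) + (-2)·7 + 2·22; (-1)·(-8) + (-1)·7 + (-4)·22; (-4)·(-8) + 7·7 + (-3)·22) = (14, -87, 15)
The requested component of w2 is 14.

14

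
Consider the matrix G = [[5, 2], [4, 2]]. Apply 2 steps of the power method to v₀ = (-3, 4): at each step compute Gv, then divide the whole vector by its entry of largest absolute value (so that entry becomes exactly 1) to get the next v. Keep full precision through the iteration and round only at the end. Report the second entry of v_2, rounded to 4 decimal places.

Gv0 = (-7.00000, -4.00000); divide by -7.00000 → v1 = (1.00000, 0.57143)
Gv1 = (6.14286, 5.14286); divide by 6.14286 → v2 = (1.00000, 0.83721)
Requested entry of v2: -36/-43 = 0.8372

0.8372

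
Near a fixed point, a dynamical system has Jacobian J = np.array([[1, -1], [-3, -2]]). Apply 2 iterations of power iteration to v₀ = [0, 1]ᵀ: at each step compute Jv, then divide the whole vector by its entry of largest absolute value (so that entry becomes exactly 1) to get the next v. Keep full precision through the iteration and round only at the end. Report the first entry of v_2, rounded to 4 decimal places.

0.1429

Jv0 = (-1.00000, -2.00000); divide by -2.00000 → v1 = (0.50000, 1.00000)
Jv1 = (-0.50000, -3.50000); divide by -3.50000 → v2 = (0.14286, 1.00000)
Requested entry of v2: 1/7 = 0.1429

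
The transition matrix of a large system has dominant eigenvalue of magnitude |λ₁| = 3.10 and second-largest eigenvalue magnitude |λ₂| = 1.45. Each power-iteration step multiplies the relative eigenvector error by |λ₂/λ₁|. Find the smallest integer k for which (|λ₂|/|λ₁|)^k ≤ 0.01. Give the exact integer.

|λ₂/λ₁| = 1.45/3.10 = 0.46774
Need k ≥ ln(0.01) / ln(0.46774) = -4.6052 / -0.7598 ≈ 6.061
Smallest integer k satisfying the bound: 7

7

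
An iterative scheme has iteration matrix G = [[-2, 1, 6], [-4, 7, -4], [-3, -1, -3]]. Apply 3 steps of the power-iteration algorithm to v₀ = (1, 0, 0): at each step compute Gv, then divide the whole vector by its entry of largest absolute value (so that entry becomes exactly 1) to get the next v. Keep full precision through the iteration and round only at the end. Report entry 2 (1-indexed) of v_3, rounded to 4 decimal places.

-0.4225

Gv0 = (-2.00000, -4.00000, -3.00000); divide by -4.00000 → v1 = (0.50000, 1.00000, 0.75000)
Gv1 = (4.50000, 2.00000, -4.75000); divide by -4.75000 → v2 = (-0.94737, -0.42105, 1.00000)
Gv2 = (7.47368, -3.15789, 0.26316); divide by 7.47368 → v3 = (1.00000, -0.42254, 0.03521)
Requested entry of v3: -60/142 = -0.4225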